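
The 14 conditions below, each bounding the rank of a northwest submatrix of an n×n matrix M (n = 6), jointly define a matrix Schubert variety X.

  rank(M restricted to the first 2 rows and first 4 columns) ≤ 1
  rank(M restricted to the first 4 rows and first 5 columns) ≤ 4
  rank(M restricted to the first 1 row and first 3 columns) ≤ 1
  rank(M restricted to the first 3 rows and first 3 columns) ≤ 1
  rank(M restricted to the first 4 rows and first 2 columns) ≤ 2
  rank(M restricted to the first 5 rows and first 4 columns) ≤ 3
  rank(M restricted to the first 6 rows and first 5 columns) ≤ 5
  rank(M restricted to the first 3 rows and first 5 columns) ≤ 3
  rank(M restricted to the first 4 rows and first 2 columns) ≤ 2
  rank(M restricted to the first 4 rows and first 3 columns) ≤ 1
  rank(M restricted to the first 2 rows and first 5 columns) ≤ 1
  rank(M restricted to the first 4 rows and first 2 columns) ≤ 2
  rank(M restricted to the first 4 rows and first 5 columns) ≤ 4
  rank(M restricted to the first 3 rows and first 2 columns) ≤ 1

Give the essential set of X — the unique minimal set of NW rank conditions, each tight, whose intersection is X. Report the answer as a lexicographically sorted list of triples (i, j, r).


The tightest implied rank at each (i,j), from the 14 conditions:

  row 1: 1 1 1 1 1 1
  row 2: 1 1 1 1 1 2
  row 3: 1 1 1 2 2 3
  row 4: 1 1 1 2 3 4
  row 5: 1 2 2 3 4 5
  row 6: 1 2 3 4 5 6

so w = (1, 6, 4, 5, 2, 3).

2 SE-corners of the 8-cell Rothe diagram give Ess(w):

[(2, 5, 1), (4, 3, 1)]


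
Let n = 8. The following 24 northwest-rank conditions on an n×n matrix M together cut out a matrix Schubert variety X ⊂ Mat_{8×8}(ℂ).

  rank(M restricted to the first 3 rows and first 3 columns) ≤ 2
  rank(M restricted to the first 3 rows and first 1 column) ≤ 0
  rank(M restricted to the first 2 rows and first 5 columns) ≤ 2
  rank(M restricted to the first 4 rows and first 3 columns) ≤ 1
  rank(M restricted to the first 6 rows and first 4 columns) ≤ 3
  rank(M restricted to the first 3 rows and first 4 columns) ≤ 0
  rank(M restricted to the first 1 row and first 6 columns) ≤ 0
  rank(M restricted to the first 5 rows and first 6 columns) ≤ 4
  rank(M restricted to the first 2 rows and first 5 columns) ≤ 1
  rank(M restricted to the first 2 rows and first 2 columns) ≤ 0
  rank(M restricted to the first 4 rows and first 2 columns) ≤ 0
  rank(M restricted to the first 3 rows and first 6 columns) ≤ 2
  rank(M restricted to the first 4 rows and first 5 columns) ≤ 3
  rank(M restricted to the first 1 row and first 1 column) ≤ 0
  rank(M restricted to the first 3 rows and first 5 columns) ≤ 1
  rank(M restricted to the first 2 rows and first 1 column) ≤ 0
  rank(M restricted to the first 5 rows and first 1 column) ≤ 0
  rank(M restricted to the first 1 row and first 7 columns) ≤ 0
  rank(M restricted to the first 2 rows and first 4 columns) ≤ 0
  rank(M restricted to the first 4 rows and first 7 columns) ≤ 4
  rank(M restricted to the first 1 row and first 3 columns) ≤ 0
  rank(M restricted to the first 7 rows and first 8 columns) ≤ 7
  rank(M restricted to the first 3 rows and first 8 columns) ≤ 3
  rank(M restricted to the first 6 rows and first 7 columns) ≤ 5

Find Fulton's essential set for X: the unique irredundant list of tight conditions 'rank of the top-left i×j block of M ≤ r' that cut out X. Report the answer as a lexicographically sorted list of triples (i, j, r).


Reconstructing r_w from the 24 given conditions:

  i=1: 0  0  0  0  0  0  0  1
  i=2: 0  0  0  0  1  1  1  2
  i=3: 0  0  0  0  1  2  2  3
  i=4: 0  0  1  1  2  3  3  4
  i=5: 0  1  2  2  3  4  4  5
  i=6: 1  2  3  3  4  5  5  6
  i=7: 1  2  3  4  5  6  6  7
  i=8: 1  2  3  4  5  6  7  8

second differences of R give the permutation w = (8, 5, 6, 3, 2, 1, 4, 7).

|D(w)|=18, |Ess(w)|=4:

[(1, 7, 0), (3, 4, 0), (4, 2, 0), (5, 1, 0)]


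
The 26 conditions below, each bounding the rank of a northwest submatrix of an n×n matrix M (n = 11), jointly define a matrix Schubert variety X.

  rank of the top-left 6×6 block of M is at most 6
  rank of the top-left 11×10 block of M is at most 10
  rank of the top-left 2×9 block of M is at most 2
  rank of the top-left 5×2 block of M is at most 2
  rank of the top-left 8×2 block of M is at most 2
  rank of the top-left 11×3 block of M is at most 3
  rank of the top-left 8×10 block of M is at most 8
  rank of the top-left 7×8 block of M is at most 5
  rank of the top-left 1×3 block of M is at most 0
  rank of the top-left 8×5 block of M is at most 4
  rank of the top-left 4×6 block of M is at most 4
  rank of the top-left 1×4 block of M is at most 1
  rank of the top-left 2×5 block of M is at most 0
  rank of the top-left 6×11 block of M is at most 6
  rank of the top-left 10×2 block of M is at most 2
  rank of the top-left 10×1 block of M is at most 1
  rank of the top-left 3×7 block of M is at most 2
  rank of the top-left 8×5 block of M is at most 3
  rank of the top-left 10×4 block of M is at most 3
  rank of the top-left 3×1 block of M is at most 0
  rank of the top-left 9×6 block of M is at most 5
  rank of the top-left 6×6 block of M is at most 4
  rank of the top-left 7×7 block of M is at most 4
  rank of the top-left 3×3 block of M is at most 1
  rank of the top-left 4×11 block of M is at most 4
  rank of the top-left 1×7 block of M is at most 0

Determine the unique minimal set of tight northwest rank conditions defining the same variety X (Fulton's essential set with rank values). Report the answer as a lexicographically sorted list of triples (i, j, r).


Computing R[i][j] = min implied NW-rank bound (n=11, 26 conditions):

  R[1]: 0 | 0 | 0 | 0 | 0 | 0 | 0 | 1 | 1 | 1 | 1
  R[2]: 0 | 0 | 0 | 0 | 0 | 1 | 1 | 2 | 2 | 2 | 2
  R[3]: 0 | 1 | 1 | 1 | 1 | 2 | 2 | 3 | 3 | 3 | 3
  R[4]: 1 | 2 | 2 | 2 | 2 | 3 | 3 | 4 | 4 | 4 | 4
  R[5]: 1 | 2 | 3 | 3 | 3 | 4 | 4 | 5 | 5 | 5 | 5
  R[6]: 1 | 2 | 3 | 3 | 3 | 4 | 4 | 5 | 6 | 6 | 6
  R[7]: 1 | 2 | 3 | 3 | 3 | 4 | 4 | 5 | 6 | 7 | 7
  R[8]: 1 | 2 | 3 | 3 | 3 | 4 | 5 | 6 | 7 | 8 | 8
  R[9]: 1 | 2 | 3 | 3 | 4 | 5 | 6 | 7 | 8 | 9 | 9
  R[10]: 1 | 2 | 3 | 3 | 4 | 5 | 6 | 7 | 8 | 9 | 10
  R[11]: 1 | 2 | 3 | 4 | 5 | 6 | 7 | 8 | 9 | 10 | 11

hence w(1..11) = (8, 6, 2, 1, 3, 9, 10, 7, 5, 11, 4).

6 SE-corners of the 23-cell Rothe diagram give Ess(w):

[(1, 7, 0), (2, 5, 0), (3, 1, 0), (7, 7, 4), (8, 5, 3), (10, 4, 3)]


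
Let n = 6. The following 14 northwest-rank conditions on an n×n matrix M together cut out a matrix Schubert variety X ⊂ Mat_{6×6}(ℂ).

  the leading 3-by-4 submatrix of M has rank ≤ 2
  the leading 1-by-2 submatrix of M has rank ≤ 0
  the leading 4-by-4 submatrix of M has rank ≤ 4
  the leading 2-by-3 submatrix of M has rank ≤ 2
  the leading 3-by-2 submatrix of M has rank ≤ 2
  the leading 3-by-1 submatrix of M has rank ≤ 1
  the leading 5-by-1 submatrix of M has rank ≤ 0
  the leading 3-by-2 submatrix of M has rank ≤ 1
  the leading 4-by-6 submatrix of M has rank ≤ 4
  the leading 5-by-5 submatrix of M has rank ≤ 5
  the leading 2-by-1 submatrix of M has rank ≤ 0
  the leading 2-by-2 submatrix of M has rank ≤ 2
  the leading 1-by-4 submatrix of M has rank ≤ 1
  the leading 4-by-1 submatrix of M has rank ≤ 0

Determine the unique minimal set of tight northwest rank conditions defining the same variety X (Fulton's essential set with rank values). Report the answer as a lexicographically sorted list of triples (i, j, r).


Rank table r_w(6×6) implied by the 14 constraints:

  0 0 1 1 1 1
  0 1 2 2 2 2
  0 1 2 2 3 3
  0 1 2 3 4 4
  0 1 2 3 4 5
  1 2 3 4 5 6

the unique w with this rank table is (3, 2, 5, 4, 6, 1).

ℓ(w)=7; the 3 essential cells (i,j,r):

[(1, 2, 0), (3, 4, 2), (5, 1, 0)]


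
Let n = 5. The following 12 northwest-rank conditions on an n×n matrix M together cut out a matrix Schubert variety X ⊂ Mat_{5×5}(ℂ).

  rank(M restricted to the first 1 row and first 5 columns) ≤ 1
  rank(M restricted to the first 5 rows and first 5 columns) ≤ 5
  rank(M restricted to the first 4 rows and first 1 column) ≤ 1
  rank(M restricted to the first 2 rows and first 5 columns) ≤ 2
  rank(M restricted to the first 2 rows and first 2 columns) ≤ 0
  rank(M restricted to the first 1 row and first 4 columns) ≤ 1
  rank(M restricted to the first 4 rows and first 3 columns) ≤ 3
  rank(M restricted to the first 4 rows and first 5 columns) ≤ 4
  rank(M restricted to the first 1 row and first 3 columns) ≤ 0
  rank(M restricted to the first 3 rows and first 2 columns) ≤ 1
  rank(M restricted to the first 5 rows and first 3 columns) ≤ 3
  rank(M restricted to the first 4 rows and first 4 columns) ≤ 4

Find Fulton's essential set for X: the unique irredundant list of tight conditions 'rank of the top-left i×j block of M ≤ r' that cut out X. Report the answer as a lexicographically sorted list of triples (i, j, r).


Propagating the 12 rank bounds to every northwest block:

  row 1: 0 0 0 1 1
  row 2: 0 0 1 2 2
  row 3: 1 1 2 3 3
  row 4: 1 2 3 4 4
  row 5: 1 2 3 4 5

the unique w with this rank table is (4, 3, 1, 2, 5).

Fulton essential set (2 of the 5 Rothe cells):

[(1, 3, 0), (2, 2, 0)]


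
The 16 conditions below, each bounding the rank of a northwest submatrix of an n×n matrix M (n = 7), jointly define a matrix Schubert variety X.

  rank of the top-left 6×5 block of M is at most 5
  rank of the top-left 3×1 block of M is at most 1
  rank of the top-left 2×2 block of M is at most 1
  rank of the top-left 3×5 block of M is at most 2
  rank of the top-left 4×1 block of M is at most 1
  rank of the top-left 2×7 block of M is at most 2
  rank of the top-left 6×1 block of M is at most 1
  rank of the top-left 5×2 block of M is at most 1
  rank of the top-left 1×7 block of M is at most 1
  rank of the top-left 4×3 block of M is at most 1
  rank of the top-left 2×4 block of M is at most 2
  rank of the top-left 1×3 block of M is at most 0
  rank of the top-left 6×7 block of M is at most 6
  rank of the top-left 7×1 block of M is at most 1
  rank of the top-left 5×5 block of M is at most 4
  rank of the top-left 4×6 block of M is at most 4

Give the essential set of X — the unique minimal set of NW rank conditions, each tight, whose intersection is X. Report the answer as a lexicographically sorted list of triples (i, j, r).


Computing R[i][j] = min implied NW-rank bound (n=7, 16 conditions):

  R[1]: 0, 0, 0, 1, 1, 1, 1
  R[2]: 1, 1, 1, 2, 2, 2, 2
  R[3]: 1, 1, 1, 2, 2, 3, 3
  R[4]: 1, 1, 1, 2, 3, 4, 4
  R[5]: 1, 1, 2, 3, 4, 5, 5
  R[6]: 1, 2, 3, 4, 5, 6, 6
  R[7]: 1, 2, 3, 4, 5, 6, 7

reading off 1-entries of Δ²R: w = (4, 1, 6, 5, 3, 2, 7).

D(w) has 9 cells with 4 SE-corners; essential set:

[(1, 3, 0), (3, 5, 2), (4, 3, 1), (5, 2, 1)]


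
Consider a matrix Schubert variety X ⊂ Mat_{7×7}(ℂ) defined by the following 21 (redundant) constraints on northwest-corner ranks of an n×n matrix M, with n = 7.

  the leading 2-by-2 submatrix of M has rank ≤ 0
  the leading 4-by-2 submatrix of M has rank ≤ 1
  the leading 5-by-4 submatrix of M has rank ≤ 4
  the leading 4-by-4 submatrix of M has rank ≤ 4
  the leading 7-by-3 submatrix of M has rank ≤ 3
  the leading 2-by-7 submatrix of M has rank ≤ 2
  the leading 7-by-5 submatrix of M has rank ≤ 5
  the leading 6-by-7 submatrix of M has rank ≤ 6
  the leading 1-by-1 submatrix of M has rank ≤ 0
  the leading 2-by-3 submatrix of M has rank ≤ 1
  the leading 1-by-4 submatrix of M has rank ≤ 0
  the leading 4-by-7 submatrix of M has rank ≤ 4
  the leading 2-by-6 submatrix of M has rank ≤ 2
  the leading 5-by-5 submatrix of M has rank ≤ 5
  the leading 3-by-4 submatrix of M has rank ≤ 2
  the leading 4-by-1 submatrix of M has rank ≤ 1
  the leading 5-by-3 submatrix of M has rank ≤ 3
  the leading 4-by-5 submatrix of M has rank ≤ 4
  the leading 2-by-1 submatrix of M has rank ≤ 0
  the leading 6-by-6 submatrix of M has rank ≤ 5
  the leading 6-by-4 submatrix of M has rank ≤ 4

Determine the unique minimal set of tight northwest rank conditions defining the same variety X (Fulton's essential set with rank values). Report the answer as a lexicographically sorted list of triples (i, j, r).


Reconstructing r_w from the 21 given conditions:

  i=1: 0  0  0  0  1  1  1
  i=2: 0  0  1  1  2  2  2
  i=3: 1  1  2  2  3  3  3
  i=4: 1  1  2  3  4  4  4
  i=5: 1  2  3  4  5  5  5
  i=6: 1  2  3  4  5  5  6
  i=7: 1  2  3  4  5  6  7

second differences of R give the permutation w = (5, 3, 1, 4, 2, 7, 6).

4 SE-corners of the 8-cell Rothe diagram give Ess(w):

[(1, 4, 0), (2, 2, 0), (4, 2, 1), (6, 6, 5)]


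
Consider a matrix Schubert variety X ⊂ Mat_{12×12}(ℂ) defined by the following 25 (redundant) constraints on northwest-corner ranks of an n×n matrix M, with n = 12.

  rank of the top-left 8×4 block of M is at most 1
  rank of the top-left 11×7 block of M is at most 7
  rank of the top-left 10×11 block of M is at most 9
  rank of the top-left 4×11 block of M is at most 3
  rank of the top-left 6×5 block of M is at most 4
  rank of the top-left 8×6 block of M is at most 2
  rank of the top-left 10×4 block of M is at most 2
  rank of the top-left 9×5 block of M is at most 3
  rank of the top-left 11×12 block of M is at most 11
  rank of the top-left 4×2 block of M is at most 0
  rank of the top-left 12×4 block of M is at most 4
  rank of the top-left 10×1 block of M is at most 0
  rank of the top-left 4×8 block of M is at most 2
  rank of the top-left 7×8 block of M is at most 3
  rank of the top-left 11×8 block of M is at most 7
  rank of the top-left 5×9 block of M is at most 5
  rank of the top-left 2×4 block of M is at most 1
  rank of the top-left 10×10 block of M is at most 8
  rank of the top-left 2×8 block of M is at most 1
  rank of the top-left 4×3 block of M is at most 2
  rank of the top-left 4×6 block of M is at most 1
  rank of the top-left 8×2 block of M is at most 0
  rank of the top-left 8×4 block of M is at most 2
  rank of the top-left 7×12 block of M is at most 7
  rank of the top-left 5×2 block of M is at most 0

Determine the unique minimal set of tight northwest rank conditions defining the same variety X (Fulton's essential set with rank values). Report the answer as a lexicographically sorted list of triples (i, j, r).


Propagating the 25 rank bounds to every northwest block:

  row 1: 0  0  1  1  1  1  1  1  1  1  1  1
  row 2: 0  0  1  1  1  1  1  1  2  2  2  2
  row 3: 0  0  1  1  1  1  2  2  3  3  3  3
  row 4: 0  0  1  1  1  1  2  2  3  3  3  4
  row 5: 0  0  1  1  2  2  3  3  4  4  4  5
  row 6: 0  0  1  1  2  2  3  3  4  5  5  6
  row 7: 0  0  1  1  2  2  3  3  4  5  6  7
  row 8: 0  0  1  1  2  2  3  4  5  6  7  8
  row 9: 0  1  2  2  3  3  4  5  6  7  8  9
  row 10: 0  1  2  2  3  4  5  6  7  8  9  10
  row 11: 1  2  3  3  4  5  6  7  8  9  10  11
  row 12: 1  2  3  4  5  6  7  8  9  10  11  12

second differences of R give the permutation w = (3, 9, 7, 12, 5, 10, 11, 8, 2, 6, 1, 4).

Rothe diagram D(w) (42 cells), 10 SE-corners (essential conditions):

[(2, 8, 1), (4, 6, 1), (4, 8, 2), (4, 11, 3), (7, 8, 3), (8, 2, 0), (8, 4, 1), (8, 6, 2), (10, 1, 0), (10, 4, 2)]


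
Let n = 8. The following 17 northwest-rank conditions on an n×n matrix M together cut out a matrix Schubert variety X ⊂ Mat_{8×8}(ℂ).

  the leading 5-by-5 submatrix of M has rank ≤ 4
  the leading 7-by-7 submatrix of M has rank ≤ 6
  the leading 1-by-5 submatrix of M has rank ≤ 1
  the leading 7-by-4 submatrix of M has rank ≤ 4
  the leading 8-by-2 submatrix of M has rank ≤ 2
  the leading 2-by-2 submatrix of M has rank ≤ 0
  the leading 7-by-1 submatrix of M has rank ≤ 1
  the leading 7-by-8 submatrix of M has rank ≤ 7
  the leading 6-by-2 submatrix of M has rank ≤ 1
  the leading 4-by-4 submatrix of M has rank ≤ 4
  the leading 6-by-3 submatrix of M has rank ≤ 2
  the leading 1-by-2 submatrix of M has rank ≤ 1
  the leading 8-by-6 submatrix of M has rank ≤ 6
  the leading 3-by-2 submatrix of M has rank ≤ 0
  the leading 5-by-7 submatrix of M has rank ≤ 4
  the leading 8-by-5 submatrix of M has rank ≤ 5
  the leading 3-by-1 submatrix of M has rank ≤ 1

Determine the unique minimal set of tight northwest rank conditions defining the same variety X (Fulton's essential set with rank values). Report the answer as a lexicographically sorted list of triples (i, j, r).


Rank table r_w(8×8) implied by the 17 constraints:

  0 0 1 1 1 1 1 1
  0 0 1 2 2 2 2 2
  0 0 1 2 3 3 3 3
  1 1 2 3 4 4 4 4
  1 1 2 3 4 4 4 5
  1 1 2 3 4 5 5 6
  1 2 3 4 5 6 6 7
  1 2 3 4 5 6 7 8

reading off 1-entries of Δ²R: w = (3, 4, 5, 1, 8, 6, 2, 7).

3 SE-corners of the 10-cell Rothe diagram give Ess(w):

[(3, 2, 0), (5, 7, 4), (6, 2, 1)]


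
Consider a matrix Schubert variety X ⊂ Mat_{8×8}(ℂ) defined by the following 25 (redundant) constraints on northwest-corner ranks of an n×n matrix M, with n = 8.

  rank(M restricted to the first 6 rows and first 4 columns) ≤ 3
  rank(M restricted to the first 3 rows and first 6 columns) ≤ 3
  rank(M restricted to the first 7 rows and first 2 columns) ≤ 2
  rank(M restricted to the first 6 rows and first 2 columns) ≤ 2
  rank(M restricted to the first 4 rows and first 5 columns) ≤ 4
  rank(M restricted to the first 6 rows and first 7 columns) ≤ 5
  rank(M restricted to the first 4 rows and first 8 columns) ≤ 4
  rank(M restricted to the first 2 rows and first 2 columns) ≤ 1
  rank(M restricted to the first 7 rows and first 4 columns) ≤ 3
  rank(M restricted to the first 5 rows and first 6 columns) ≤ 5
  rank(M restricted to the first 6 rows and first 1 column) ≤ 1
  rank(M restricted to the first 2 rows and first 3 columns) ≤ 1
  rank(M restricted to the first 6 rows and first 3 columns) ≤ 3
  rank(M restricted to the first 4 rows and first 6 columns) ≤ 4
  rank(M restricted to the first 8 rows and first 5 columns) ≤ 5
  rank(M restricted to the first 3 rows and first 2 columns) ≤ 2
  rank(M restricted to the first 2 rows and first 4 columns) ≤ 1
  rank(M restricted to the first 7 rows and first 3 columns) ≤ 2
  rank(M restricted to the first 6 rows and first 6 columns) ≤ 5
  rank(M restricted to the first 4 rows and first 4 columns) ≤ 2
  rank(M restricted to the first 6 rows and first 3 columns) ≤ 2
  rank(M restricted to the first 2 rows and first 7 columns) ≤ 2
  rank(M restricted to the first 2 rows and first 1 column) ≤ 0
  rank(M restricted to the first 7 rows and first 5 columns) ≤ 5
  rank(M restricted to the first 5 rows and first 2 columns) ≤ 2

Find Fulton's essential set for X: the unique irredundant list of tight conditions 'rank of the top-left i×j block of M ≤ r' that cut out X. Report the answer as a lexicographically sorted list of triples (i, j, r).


Rank table r_w(8×8) implied by the 25 constraints:

  0 1 1 1 1 1 1 1
  0 1 1 1 2 2 2 2
  1 2 2 2 3 3 3 3
  1 2 2 2 3 4 4 4
  1 2 2 3 4 5 5 5
  1 2 2 3 4 5 5 6
  1 2 2 3 4 5 6 7
  1 2 3 4 5 6 7 8

hence w(1..8) = (2, 5, 1, 6, 4, 8, 7, 3).

Fulton essential set (5 of the 10 Rothe cells):

[(2, 1, 0), (2, 4, 1), (4, 4, 2), (6, 7, 5), (7, 3, 2)]


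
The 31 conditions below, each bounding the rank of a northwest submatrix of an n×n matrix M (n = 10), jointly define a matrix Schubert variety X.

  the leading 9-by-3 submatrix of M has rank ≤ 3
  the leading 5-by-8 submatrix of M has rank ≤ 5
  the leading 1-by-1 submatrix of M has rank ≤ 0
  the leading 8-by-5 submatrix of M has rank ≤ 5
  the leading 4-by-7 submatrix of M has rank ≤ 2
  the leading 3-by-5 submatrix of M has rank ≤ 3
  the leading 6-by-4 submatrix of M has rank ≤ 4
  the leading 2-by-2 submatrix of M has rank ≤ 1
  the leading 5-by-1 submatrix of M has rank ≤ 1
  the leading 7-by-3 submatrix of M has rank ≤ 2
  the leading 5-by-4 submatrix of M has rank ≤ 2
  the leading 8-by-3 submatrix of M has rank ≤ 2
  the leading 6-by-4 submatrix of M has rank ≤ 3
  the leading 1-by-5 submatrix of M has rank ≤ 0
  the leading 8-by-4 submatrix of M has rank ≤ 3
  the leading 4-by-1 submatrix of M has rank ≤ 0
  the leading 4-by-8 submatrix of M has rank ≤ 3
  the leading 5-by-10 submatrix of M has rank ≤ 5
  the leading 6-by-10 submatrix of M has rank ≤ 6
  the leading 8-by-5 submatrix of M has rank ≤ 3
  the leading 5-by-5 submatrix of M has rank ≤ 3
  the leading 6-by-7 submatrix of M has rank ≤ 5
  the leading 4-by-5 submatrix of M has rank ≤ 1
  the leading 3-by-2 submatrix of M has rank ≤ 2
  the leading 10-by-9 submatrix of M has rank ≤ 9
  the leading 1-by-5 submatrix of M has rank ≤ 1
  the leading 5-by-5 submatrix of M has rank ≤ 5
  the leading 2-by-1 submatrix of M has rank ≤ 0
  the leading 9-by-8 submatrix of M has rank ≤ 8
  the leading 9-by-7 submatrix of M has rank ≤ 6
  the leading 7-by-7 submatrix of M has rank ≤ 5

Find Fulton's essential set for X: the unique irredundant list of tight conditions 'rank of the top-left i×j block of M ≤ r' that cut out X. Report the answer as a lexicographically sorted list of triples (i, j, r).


Computing R[i][j] = min implied NW-rank bound (n=10, 31 conditions):

  0, 0, 0, 0, 0, 1, 1, 1, 1, 1
  0, 1, 1, 1, 1, 2, 2, 2, 2, 2
  0, 1, 1, 1, 1, 2, 2, 3, 3, 3
  0, 1, 1, 1, 1, 2, 2, 3, 4, 4
  1, 2, 2, 2, 2, 3, 3, 4, 5, 5
  1, 2, 2, 3, 3, 4, 4, 5, 6, 6
  1, 2, 2, 3, 3, 4, 5, 6, 7, 7
  1, 2, 2, 3, 3, 4, 5, 6, 7, 8
  1, 2, 3, 4, 4, 5, 6, 7, 8, 9
  1, 2, 3, 4, 5, 6, 7, 8, 9, 10

reading off 1-entries of Δ²R: w = (6, 2, 8, 9, 1, 4, 7, 10, 3, 5).

6 SE-corners of the 21-cell Rothe diagram give Ess(w):

[(1, 5, 0), (4, 1, 0), (4, 5, 1), (4, 7, 2), (8, 3, 2), (8, 5, 3)]


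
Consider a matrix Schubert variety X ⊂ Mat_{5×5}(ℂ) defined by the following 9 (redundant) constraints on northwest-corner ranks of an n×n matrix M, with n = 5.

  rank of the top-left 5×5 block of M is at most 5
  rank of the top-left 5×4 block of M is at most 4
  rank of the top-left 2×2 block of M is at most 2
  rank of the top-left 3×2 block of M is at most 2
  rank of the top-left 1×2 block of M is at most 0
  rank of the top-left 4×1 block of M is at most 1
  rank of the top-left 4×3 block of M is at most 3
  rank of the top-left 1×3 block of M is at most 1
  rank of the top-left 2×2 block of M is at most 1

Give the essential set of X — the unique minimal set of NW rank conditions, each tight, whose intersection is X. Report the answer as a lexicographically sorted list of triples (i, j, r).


Reconstructing r_w from the 9 given conditions:

  R[1]: 0 | 0 | 1 | 1 | 1
  R[2]: 1 | 1 | 2 | 2 | 2
  R[3]: 1 | 2 | 3 | 3 | 3
  R[4]: 1 | 2 | 3 | 4 | 4
  R[5]: 1 | 2 | 3 | 4 | 5

hence w(1..5) = (3, 1, 2, 4, 5).

|D(w)|=2, |Ess(w)|=1:

[(1, 2, 0)]


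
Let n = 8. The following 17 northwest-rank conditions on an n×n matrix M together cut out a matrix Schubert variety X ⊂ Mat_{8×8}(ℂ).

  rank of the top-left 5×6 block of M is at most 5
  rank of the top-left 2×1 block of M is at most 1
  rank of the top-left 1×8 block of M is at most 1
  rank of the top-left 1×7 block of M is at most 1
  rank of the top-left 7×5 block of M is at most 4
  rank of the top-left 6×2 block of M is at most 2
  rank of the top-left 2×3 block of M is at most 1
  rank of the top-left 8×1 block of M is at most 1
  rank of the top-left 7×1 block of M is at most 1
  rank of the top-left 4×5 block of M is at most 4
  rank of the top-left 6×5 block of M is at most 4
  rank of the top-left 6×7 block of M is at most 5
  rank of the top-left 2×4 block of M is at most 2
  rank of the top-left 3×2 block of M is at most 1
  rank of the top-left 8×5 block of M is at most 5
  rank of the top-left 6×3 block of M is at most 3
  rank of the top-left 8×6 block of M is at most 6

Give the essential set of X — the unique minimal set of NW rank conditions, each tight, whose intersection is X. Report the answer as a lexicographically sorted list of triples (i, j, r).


Reconstructing r_w from the 17 given conditions:

  R[1]: 1 1 1 1 1 1 1 1
  R[2]: 1 1 1 2 2 2 2 2
  R[3]: 1 1 2 3 3 3 3 3
  R[4]: 1 2 3 4 4 4 4 4
  R[5]: 1 2 3 4 4 5 5 5
  R[6]: 1 2 3 4 4 5 5 6
  R[7]: 1 2 3 4 4 5 6 7
  R[8]: 1 2 3 4 5 6 7 8

the unique w with this rank table is (1, 4, 3, 2, 6, 8, 7, 5).

4 SE-corners of the 7-cell Rothe diagram give Ess(w):

[(2, 3, 1), (3, 2, 1), (6, 7, 5), (7, 5, 4)]


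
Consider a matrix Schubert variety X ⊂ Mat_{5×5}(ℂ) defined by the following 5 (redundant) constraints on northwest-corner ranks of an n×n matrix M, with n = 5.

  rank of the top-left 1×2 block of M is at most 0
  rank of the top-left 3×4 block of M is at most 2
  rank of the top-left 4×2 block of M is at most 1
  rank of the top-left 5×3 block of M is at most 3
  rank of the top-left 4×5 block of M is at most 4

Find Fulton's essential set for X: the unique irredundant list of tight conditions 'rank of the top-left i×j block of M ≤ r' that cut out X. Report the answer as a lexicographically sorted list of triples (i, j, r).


Recovering R(i,j) via the rank-extension bound from the 5 conditions:

  row 1: 0 0 1 1 1
  row 2: 1 1 2 2 2
  row 3: 1 1 2 2 3
  row 4: 1 1 2 3 4
  row 5: 1 2 3 4 5

reading off 1-entries of Δ²R: w = (3, 1, 5, 4, 2).

Rothe diagram D(w) (5 cells), 3 SE-corners (essential conditions):

[(1, 2, 0), (3, 4, 2), (4, 2, 1)]


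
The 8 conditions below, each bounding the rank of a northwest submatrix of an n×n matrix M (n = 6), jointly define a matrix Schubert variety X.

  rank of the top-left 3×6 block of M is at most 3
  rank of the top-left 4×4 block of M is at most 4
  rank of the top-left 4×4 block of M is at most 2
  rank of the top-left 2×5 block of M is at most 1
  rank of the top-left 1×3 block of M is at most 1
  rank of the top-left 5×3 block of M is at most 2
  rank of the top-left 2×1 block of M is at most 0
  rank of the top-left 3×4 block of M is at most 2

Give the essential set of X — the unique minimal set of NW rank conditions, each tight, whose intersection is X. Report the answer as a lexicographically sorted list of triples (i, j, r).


Reconstructing r_w from the 8 given conditions:

  i=1: 0  1  1  1  1  1
  i=2: 0  1  1  1  1  2
  i=3: 1  2  2  2  2  3
  i=4: 1  2  2  2  3  4
  i=5: 1  2  2  3  4  5
  i=6: 1  2  3  4  5  6

the unique w with this rank table is (2, 6, 1, 5, 4, 3).

Fulton essential set (4 of the 8 Rothe cells):

[(2, 1, 0), (2, 5, 1), (4, 4, 2), (5, 3, 2)]


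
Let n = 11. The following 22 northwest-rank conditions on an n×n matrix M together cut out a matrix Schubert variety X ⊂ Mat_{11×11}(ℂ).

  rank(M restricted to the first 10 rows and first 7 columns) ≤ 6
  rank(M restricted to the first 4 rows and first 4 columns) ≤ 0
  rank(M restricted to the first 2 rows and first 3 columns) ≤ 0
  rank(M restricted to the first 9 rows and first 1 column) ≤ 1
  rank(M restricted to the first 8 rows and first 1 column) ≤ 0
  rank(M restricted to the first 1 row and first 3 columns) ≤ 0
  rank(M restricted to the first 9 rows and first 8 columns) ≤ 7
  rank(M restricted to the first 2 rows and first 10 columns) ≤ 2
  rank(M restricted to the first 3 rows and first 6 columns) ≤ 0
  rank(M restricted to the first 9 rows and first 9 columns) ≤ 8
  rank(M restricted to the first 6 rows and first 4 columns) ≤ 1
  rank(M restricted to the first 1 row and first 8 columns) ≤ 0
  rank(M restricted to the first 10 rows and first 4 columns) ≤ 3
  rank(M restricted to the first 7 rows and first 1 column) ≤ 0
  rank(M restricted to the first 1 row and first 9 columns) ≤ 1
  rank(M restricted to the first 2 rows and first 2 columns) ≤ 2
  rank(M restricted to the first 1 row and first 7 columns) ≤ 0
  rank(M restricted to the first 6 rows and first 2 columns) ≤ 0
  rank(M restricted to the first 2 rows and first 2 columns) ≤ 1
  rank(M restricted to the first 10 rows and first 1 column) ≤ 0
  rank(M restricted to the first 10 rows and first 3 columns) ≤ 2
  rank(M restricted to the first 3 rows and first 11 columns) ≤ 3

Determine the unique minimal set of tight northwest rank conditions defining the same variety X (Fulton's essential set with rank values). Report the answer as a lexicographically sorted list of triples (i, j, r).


Propagating the 22 rank bounds to every northwest block:

  i=1: 0  0  0  0  0  0  0  0  1  1  1
  i=2: 0  0  0  0  0  0  1  1  2  2  2
  i=3: 0  0  0  0  0  0  1  2  3  3  3
  i=4: 0  0  0  0  1  1  2  3  4  4  4
  i=5: 0  0  1  1  2  2  3  4  5  5  5
  i=6: 0  0  1  1  2  3  4  5  6  6  6
  i=7: 0  1  2  2  3  4  5  6  7  7  7
  i=8: 0  1  2  3  4  5  6  7  8  8  8
  i=9: 0  1  2  3  4  5  6  7  8  9  9
  i=10: 0  1  2  3  4  5  6  7  8  9  10
  i=11: 1  2  3  4  5  6  7  8  9  10  11

reading off 1-entries of Δ²R: w = (9, 7, 8, 5, 3, 6, 2, 4, 10, 11, 1).

ℓ(w)=33; the 6 essential cells (i,j,r):

[(1, 8, 0), (3, 6, 0), (4, 4, 0), (6, 2, 0), (6, 4, 1), (10, 1, 0)]


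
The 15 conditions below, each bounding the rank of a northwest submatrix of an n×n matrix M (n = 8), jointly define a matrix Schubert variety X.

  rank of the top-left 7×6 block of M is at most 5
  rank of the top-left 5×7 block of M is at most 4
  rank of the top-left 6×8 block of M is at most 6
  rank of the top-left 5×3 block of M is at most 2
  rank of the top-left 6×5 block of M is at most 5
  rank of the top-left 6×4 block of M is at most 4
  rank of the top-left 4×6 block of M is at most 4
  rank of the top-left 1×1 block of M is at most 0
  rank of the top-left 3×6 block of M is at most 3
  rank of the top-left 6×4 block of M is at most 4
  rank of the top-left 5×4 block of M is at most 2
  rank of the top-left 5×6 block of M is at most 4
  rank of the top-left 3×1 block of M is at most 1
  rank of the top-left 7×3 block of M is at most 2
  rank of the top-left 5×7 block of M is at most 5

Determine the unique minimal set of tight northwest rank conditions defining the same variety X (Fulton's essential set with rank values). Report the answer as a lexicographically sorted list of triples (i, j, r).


Rank table r_w(8×8) implied by the 15 constraints:

  row 1: 0  1  1  1  1  1  1  1
  row 2: 1  2  2  2  2  2  2  2
  row 3: 1  2  2  2  3  3  3  3
  row 4: 1  2  2  2  3  4  4  4
  row 5: 1  2  2  2  3  4  4  5
  row 6: 1  2  2  3  4  5  5  6
  row 7: 1  2  2  3  4  5  6  7
  row 8: 1  2  3  4  5  6  7  8

reading off 1-entries of Δ²R: w = (2, 1, 5, 6, 8, 4, 7, 3).

ℓ(w)=10; the 4 essential cells (i,j,r):

[(1, 1, 0), (5, 4, 2), (5, 7, 4), (7, 3, 2)]


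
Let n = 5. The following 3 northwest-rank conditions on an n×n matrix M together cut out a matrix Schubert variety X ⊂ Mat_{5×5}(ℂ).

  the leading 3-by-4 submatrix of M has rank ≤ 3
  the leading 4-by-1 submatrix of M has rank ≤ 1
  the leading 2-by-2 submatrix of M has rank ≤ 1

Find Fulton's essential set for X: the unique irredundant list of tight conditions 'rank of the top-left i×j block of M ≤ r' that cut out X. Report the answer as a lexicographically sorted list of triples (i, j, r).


Rank table r_w(5×5) implied by the 3 constraints:

  R[1]: 1 1 1 1 1
  R[2]: 1 1 2 2 2
  R[3]: 1 2 3 3 3
  R[4]: 1 2 3 4 4
  R[5]: 1 2 3 4 5

so w = (1, 3, 2, 4, 5).

ℓ(w)=1; the 1 essential cell (i,j,r):

[(2, 2, 1)]


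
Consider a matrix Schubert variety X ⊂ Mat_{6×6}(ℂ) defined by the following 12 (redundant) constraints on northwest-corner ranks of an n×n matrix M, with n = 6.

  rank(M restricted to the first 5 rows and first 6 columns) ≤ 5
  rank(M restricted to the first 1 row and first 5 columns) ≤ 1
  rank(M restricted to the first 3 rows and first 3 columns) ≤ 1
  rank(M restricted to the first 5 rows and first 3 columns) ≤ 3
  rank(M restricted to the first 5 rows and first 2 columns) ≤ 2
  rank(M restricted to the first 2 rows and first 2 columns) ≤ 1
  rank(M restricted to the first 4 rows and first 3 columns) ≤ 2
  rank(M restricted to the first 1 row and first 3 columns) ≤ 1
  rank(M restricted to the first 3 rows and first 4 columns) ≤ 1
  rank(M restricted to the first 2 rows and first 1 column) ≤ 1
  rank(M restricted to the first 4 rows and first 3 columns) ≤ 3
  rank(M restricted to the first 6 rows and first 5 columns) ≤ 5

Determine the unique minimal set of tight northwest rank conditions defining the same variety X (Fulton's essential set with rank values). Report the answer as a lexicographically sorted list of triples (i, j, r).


Recovering R(i,j) via the rank-extension bound from the 12 conditions:

  row 1: 1  1  1  1  1  1
  row 2: 1  1  1  1  2  2
  row 3: 1  1  1  1  2  3
  row 4: 1  2  2  2  3  4
  row 5: 1  2  3  3  4  5
  row 6: 1  2  3  4  5  6

the unique w with this rank table is (1, 5, 6, 2, 3, 4).

Rothe diagram D(w) (6 cells), 1 SE-corner (essential condition):

[(3, 4, 1)]


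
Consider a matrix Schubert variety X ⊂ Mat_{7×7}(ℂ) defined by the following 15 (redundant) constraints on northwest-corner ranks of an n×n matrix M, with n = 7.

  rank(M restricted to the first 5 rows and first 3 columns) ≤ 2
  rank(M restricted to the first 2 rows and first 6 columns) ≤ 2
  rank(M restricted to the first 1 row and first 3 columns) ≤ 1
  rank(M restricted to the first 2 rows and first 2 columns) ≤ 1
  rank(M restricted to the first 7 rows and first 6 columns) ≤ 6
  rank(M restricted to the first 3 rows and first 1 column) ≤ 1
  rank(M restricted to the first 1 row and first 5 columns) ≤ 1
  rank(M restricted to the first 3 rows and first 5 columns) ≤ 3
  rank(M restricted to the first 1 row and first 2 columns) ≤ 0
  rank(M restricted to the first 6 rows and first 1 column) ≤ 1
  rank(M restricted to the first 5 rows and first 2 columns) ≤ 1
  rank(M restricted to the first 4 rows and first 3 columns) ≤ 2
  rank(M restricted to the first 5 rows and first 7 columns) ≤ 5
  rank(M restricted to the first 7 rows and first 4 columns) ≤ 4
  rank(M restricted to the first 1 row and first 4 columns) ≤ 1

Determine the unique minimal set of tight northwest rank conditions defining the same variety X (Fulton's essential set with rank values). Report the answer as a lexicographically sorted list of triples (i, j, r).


Reconstructing r_w from the 15 given conditions:

  i=1: 0 | 0 | 1 | 1 | 1 | 1 | 1
  i=2: 1 | 1 | 2 | 2 | 2 | 2 | 2
  i=3: 1 | 1 | 2 | 3 | 3 | 3 | 3
  i=4: 1 | 1 | 2 | 3 | 4 | 4 | 4
  i=5: 1 | 1 | 2 | 3 | 4 | 5 | 5
  i=6: 1 | 2 | 3 | 4 | 5 | 6 | 6
  i=7: 1 | 2 | 3 | 4 | 5 | 6 | 7

second differences of R give the permutation w = (3, 1, 4, 5, 6, 2, 7).

Rothe diagram D(w) (5 cells), 2 SE-corners (essential conditions):

[(1, 2, 0), (5, 2, 1)]


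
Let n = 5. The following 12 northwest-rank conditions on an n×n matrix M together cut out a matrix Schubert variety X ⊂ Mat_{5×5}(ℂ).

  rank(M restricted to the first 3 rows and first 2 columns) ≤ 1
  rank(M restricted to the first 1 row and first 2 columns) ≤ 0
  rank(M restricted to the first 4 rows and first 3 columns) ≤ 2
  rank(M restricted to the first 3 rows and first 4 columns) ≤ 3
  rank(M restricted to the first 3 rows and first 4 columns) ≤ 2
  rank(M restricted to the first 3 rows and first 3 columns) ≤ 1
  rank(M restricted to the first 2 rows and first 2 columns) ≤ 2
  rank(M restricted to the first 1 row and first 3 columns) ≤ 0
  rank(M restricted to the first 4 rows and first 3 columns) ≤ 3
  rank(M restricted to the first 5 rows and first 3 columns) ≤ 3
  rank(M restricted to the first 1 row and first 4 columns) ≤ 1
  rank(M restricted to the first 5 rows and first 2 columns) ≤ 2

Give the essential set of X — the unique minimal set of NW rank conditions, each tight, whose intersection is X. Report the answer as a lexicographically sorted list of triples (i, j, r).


The tightest implied rank at each (i,j), from the 12 conditions:

  i=1: 0 | 0 | 0 | 1 | 1
  i=2: 1 | 1 | 1 | 2 | 2
  i=3: 1 | 1 | 1 | 2 | 3
  i=4: 1 | 2 | 2 | 3 | 4
  i=5: 1 | 2 | 3 | 4 | 5

hence w(1..5) = (4, 1, 5, 2, 3).

ℓ(w)=5; the 2 essential cells (i,j,r):

[(1, 3, 0), (3, 3, 1)]


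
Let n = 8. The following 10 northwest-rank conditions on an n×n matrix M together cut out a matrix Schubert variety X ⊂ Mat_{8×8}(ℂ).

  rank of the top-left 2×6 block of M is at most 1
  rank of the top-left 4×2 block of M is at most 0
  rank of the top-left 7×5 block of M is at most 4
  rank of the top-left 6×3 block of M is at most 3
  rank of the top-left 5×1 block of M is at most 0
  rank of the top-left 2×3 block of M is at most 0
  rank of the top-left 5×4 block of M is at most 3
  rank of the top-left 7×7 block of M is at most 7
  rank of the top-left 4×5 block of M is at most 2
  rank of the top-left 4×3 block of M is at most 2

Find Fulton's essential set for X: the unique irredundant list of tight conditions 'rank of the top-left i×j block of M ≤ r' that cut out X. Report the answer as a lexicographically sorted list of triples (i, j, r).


The tightest implied rank at each (i,j), from the 10 conditions:

  R[1]: 0, 0, 0, 1, 1, 1, 1, 1
  R[2]: 0, 0, 0, 1, 1, 1, 2, 2
  R[3]: 0, 0, 1, 2, 2, 2, 3, 3
  R[4]: 0, 0, 1, 2, 2, 3, 4, 4
  R[5]: 0, 1, 2, 3, 3, 4, 5, 5
  R[6]: 1, 2, 3, 4, 4, 5, 6, 6
  R[7]: 1, 2, 3, 4, 4, 5, 6, 7
  R[8]: 1, 2, 3, 4, 5, 6, 7, 8

second differences of R give the permutation w = (4, 7, 3, 6, 2, 1, 8, 5).

Fulton essential set (6 of the 15 Rothe cells):

[(2, 3, 0), (2, 6, 1), (4, 2, 0), (4, 5, 2), (5, 1, 0), (7, 5, 4)]


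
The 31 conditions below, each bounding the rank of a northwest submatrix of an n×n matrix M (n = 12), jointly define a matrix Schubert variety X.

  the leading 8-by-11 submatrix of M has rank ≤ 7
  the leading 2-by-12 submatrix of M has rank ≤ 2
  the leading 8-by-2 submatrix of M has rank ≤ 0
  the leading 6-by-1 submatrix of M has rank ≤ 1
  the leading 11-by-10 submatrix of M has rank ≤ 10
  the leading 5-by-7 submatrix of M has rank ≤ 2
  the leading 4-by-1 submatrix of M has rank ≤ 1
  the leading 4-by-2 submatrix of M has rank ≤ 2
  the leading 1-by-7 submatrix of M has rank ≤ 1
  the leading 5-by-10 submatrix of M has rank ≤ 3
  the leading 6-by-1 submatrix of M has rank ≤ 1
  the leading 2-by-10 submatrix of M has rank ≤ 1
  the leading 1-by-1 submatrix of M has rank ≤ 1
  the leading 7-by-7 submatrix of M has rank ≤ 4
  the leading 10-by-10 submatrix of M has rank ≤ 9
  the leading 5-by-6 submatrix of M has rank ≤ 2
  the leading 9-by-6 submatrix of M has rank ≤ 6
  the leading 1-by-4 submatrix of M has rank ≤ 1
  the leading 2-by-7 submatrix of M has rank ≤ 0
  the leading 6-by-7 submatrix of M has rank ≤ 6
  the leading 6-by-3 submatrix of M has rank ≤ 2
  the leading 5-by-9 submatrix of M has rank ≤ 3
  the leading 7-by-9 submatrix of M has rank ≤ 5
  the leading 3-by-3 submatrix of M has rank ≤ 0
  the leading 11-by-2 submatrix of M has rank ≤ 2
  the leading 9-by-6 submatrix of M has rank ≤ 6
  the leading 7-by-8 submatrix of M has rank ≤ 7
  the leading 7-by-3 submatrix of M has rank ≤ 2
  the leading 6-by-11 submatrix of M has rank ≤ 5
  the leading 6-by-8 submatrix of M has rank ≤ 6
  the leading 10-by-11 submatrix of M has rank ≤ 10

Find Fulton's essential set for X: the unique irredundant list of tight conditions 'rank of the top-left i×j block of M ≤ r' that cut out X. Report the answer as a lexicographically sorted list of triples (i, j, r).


Reconstructing r_w from the 31 given conditions:

  R[1]: 0  0  0  0  0  0  0  1  1  1  1  1
  R[2]: 0  0  0  0  0  0  0  1  1  1  2  2
  R[3]: 0  0  0  1  1  1  1  2  2  2  3  3
  R[4]: 0  0  1  2  2  2  2  3  3  3  4  4
  R[5]: 0  0  1  2  2  2  2  3  3  3  4  5
  R[6]: 0  0  1  2  3  3  3  4  4  4  5  6
  R[7]: 0  0  1  2  3  4  4  5  5  5  6  7
  R[8]: 0  0  1  2  3  4  5  6  6  6  7  8
  R[9]: 1  1  2  3  4  5  6  7  7  7  8  9
  R[10]: 1  2  3  4  5  6  7  8  8  8  9  10
  R[11]: 1  2  3  4  5  6  7  8  9  9  10  11
  R[12]: 1  2  3  4  5  6  7  8  9  10  11  12

hence w(1..12) = (8, 11, 4, 3, 12, 5, 6, 7, 1, 2, 9, 10).

D(w) has 34 cells with 6 SE-corners; essential set:

[(2, 7, 0), (2, 10, 1), (3, 3, 0), (5, 7, 2), (5, 10, 3), (8, 2, 0)]


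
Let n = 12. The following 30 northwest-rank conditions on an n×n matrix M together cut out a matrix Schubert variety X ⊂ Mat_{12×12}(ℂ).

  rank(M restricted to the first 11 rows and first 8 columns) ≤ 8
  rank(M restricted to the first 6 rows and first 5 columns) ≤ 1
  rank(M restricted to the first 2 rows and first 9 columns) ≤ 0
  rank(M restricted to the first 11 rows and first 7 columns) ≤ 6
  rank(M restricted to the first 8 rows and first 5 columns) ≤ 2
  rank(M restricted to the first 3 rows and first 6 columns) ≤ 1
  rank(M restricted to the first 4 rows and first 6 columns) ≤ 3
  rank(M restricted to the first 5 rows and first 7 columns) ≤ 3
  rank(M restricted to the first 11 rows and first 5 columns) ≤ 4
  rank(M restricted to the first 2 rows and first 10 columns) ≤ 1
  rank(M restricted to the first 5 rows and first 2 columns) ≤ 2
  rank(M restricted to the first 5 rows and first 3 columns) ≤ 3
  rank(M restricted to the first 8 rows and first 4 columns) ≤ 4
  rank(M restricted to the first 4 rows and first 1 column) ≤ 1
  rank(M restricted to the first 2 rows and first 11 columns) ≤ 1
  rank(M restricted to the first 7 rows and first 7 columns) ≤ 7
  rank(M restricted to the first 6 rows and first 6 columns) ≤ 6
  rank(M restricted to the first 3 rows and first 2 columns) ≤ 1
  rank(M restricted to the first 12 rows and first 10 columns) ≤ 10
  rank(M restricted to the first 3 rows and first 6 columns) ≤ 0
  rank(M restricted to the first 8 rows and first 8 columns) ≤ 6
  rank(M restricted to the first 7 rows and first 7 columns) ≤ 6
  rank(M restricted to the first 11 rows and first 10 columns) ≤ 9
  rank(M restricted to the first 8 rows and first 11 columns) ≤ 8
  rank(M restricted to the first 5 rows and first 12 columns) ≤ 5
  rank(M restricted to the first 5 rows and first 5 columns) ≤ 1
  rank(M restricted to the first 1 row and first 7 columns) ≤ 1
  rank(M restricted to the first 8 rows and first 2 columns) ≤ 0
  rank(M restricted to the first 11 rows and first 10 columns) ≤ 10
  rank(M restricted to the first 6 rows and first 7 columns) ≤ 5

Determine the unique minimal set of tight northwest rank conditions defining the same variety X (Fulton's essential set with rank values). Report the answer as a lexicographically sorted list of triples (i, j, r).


Recovering R(i,j) via the rank-extension bound from the 30 conditions:

  row 1: 0  0  0  0  0  0  0  0  0  1  1  1
  row 2: 0  0  0  0  0  0  0  0  0  1  1  2
  row 3: 0  0  0  0  0  0  1  1  1  2  2  3
  row 4: 0  0  1  1  1  1  2  2  2  3  3  4
  row 5: 0  0  1  1  1  2  3  3  3  4  4  5
  row 6: 0  0  1  1  1  2  3  4  4  5  5  6
  row 7: 0  0  1  2  2  3  4  5  5  6  6  7
  row 8: 0  0  1  2  2  3  4  5  6  7  7  8
  row 9: 1  1  2  3  3  4  5  6  7  8  8  9
  row 10: 1  2  3  4  4  5  6  7  8  9  9  10
  row 11: 1  2  3  4  4  5  6  7  8  9  10  11
  row 12: 1  2  3  4  5  6  7  8  9  10  11  12

the unique w with this rank table is (10, 12, 7, 3, 6, 8, 4, 9, 1, 2, 11, 5).

Fulton essential set (7 of the 41 Rothe cells):

[(2, 9, 0), (2, 11, 1), (3, 6, 0), (6, 5, 1), (8, 2, 0), (8, 5, 2), (11, 5, 4)]
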